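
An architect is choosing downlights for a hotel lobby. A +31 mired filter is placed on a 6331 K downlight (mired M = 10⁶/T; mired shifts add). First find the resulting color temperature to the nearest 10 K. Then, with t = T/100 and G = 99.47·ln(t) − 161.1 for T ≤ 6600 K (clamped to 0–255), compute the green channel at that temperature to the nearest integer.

234

M_in = 10⁶/6331 = 157.95; M_out = 157.95 + (+31) = 188.95.
T_out = 10⁶/188.95 = 5292.3 K → 5290 K; t = 52.9.
G = 99.47·ln 52.9 − 161.1 = 99.47·3.9684 − 161.1 = 233.637.
Rounded: 234.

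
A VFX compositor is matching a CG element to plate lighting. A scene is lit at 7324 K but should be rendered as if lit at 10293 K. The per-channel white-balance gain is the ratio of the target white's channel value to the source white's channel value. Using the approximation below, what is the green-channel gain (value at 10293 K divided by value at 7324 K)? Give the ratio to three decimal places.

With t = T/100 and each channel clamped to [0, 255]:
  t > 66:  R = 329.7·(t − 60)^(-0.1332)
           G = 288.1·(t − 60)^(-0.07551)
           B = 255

0.915

At 7324 K (t = 73.24):
  G = 288.1·(73.24 − 60)^(-0.07551) = 288.1·13.24^(-0.07551) = 288.1·0.82278 = 237.044.
At 10293 K (t = 102.93):
  G = 288.1·(102.93 − 60)^(-0.07551) = 288.1·42.93^(-0.07551) = 288.1·0.75285 = 216.897.
Gain = 216.897 / 237.044 = 0.9150 → 0.915.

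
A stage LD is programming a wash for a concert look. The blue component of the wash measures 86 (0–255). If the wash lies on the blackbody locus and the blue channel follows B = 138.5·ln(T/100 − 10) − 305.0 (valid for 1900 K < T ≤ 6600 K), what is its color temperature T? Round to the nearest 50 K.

ln(t − 10) = (86 + 305.0) / 138.5 = 2.8231.
t − 10 = e^2.8231 = 16.829, so t = 26.829.
T = 100·t = 2683 K → 2700 K to the nearest 50 K.

2700 K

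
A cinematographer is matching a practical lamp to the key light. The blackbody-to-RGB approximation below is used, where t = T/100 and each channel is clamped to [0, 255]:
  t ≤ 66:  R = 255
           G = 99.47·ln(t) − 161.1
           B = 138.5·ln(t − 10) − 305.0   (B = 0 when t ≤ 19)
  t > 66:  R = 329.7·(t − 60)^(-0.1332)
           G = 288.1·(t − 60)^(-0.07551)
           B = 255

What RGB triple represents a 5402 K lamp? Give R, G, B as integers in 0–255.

R=255, G=236, B=219

t = 5402/100 = 54.02; the t ≤ 66 branch applies.
R = 255 by definition for t ≤ 66.
G = 99.47·ln 54.02 − 161.1 = 99.47·3.9894 − 161.1 = 235.721.
B = 138.5·ln(54.02 − 10) − 305.0 = 138.5·ln 44.02 − 305.0 = 138.5·3.7846 − 305.0 = 219.173.
Rounded: (255, 236, 219).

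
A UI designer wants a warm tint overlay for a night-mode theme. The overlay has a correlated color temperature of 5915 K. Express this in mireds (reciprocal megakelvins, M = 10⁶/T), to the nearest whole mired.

169 mireds

M = 10⁶ / 5915 = 169.062 → 169 mireds.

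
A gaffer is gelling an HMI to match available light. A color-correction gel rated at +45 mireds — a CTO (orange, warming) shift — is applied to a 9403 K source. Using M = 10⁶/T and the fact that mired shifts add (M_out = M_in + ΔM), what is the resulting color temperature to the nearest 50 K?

M_in = 10⁶/9403 = 106.35 mireds.
M_out = 106.35 + (+45) = 151.35 mireds.
T_out = 10⁶/151.35 = 6607.2 K → 6600 K.

6600 K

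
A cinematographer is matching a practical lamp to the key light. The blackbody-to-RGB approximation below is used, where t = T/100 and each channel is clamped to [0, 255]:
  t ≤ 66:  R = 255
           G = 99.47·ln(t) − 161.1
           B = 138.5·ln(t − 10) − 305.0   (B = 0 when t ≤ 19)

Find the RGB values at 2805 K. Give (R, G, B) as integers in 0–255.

t = 2805/100 = 28.05; the t ≤ 66 branch applies.
R = 255 by definition for t ≤ 66.
G = 99.47·ln 28.05 − 161.1 = 99.47·3.3340 − 161.1 = 170.532.
B = 138.5·ln(28.05 − 10) − 305.0 = 138.5·ln 18.05 − 305.0 = 138.5·2.8931 − 305.0 = 95.701.
Rounded: (255, 171, 96).

(255, 171, 96)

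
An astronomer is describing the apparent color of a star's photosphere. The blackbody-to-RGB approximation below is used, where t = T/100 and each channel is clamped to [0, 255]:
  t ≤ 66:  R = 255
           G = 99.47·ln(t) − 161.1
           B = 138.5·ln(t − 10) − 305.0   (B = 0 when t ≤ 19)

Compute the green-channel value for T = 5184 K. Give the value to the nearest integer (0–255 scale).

232

t = 5184/100 = 51.84; the t ≤ 66 branch applies.
G = 99.47·ln 51.84 − 161.1 = 99.47·3.9482 − 161.1 = 231.624.
Rounded: 232.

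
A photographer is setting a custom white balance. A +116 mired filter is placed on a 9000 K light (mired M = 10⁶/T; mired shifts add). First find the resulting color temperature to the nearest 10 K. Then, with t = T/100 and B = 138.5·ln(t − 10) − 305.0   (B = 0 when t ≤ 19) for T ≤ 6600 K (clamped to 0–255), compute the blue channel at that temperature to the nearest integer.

M_in = 10⁶/9000 = 111.11; M_out = 111.11 + (+116) = 227.11.
T_out = 10⁶/227.11 = 4403.1 K → 4400 K; t = 44.
B = 138.5·ln(44 − 10) − 305.0 = 138.5·ln 34 − 305.0 = 138.5·3.5264 − 305.0 = 183.401.
Rounded: 183.

183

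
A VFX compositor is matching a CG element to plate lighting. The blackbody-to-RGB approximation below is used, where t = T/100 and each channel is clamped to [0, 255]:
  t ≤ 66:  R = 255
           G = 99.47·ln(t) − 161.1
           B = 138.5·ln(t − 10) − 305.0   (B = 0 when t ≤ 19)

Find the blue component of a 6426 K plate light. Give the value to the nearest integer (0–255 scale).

t = 6426/100 = 64.26; the t ≤ 66 branch applies.
B = 138.5·ln(64.26 − 10) − 305.0 = 138.5·ln 54.26 − 305.0 = 138.5·3.9938 − 305.0 = 248.140.
Rounded: 248.

248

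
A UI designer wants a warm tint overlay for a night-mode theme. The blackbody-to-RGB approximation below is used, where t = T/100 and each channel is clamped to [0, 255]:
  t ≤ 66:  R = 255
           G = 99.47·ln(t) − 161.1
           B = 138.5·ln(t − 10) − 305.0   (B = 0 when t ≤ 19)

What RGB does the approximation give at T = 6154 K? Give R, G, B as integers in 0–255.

R=255, G=249, B=241

t = 6154/100 = 61.54; the t ≤ 66 branch applies.
R = 255 by definition for t ≤ 66.
G = 99.47·ln 61.54 − 161.1 = 99.47·4.1197 − 161.1 = 248.685.
B = 138.5·ln(61.54 − 10) − 305.0 = 138.5·ln 51.54 − 305.0 = 138.5·3.9424 − 305.0 = 241.017.
Rounded: (255, 249, 241).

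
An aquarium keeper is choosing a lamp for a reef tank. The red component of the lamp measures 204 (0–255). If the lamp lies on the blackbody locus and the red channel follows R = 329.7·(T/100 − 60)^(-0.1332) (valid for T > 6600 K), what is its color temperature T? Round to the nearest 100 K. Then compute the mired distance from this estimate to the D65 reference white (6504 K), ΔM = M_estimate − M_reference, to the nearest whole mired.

(t − 60)^(-0.1332) = 204/329.7 = 0.61874.
t − 60 = 0.61874^(1/-0.1332) = 0.61874^(-7.508) = 36.748, so t = 96.748.
T = 100·t = 9675 K → 9700 K to the nearest 100 K.
M_estimate = 10⁶/9700 = 103.09; M_reference = 10⁶/6504 = 153.75.
ΔM = 103.09 − 153.75 = -50.66 → -51 mireds.

-51 mireds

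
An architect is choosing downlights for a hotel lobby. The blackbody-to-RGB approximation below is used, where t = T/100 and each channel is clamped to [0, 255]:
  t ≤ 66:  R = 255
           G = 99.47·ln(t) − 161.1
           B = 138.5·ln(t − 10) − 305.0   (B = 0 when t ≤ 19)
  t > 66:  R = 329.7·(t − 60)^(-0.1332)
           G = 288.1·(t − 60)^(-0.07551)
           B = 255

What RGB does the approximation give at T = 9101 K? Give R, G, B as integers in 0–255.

t = 9101/100 = 91.01; the t > 66 branch applies.
R = 329.7·(91.01 − 60)^(-0.1332) = 329.7·31.01^(-0.1332) = 329.7·0.63290 = 208.666.
G = 288.1·(91.01 − 60)^(-0.07551) = 288.1·31.01^(-0.07551) = 288.1·0.77157 = 222.290.
B = 255 by definition for t > 66.
Rounded: (209, 222, 255).

R=209, G=222, B=255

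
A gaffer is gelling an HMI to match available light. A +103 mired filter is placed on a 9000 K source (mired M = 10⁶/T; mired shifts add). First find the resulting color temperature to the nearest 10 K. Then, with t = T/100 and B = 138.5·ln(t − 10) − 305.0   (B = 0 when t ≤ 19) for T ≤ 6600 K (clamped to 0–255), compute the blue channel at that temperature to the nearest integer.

194

M_in = 10⁶/9000 = 111.11; M_out = 111.11 + (+103) = 214.11.
T_out = 10⁶/214.11 = 4670.5 K → 4670 K; t = 46.7.
B = 138.5·ln(46.7 − 10) − 305.0 = 138.5·ln 36.7 − 305.0 = 138.5·3.6028 − 305.0 = 193.985.
Rounded: 194.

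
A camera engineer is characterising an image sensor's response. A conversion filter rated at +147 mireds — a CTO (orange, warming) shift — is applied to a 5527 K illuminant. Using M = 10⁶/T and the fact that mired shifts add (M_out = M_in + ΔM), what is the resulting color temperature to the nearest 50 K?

M_in = 10⁶/5527 = 180.93 mireds.
M_out = 180.93 + (+147) = 327.93 mireds.
T_out = 10⁶/327.93 = 3049.4 K → 3050 K.

3050 K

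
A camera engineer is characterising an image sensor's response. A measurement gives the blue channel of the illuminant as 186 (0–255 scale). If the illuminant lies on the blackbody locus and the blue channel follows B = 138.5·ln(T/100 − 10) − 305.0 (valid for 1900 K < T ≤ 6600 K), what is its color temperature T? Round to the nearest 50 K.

ln(t − 10) = (186 + 305.0) / 138.5 = 3.5451.
t − 10 = e^3.5451 = 34.644, so t = 44.644.
T = 100·t = 4464 K → 4450 K to the nearest 50 K.

4450 K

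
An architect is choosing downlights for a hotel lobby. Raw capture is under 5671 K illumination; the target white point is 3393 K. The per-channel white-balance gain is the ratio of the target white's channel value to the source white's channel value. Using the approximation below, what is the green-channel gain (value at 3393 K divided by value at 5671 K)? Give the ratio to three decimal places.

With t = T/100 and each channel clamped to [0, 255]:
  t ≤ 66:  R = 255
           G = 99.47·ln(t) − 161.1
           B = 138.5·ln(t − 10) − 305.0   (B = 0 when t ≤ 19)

0.788

At 5671 K (t = 56.71):
  G = 99.47·ln 56.71 − 161.1 = 99.47·4.0380 − 161.1 = 240.555.
At 3393 K (t = 33.93):
  G = 99.47·ln 33.93 − 161.1 = 99.47·3.5243 − 161.1 = 189.462.
Gain = 189.462 / 240.555 = 0.7876 → 0.788.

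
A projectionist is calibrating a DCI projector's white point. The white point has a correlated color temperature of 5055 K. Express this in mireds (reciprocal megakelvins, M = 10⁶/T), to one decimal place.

M = 10⁶ / 5055 = 197.824 → 197.8 mireds.

197.8 mireds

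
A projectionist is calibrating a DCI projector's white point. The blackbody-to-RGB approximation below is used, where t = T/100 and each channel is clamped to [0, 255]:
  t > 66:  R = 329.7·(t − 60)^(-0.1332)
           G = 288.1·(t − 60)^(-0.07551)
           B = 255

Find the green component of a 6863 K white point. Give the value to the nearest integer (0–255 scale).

245

t = 6863/100 = 68.63; the t > 66 branch applies.
G = 288.1·(68.63 − 60)^(-0.07551) = 288.1·8.63^(-0.07551) = 288.1·0.84981 = 244.830.
Rounded: 245.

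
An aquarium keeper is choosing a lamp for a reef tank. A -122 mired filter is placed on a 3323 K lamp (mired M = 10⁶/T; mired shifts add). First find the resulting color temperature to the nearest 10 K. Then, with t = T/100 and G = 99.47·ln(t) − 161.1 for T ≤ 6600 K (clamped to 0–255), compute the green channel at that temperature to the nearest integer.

239

M_in = 10⁶/3323 = 300.93; M_out = 300.93 + (-122) = 178.93.
T_out = 10⁶/178.93 = 5588.7 K → 5590 K; t = 55.9.
G = 99.47·ln 55.9 − 161.1 = 99.47·4.0236 − 161.1 = 239.124.
Rounded: 239.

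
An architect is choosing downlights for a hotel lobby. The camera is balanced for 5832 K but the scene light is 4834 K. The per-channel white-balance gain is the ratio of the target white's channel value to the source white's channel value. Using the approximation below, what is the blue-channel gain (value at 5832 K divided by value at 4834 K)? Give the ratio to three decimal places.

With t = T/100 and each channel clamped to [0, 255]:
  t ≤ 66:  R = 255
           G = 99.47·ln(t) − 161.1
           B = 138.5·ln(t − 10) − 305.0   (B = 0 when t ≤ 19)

1.160

At 4834 K (t = 48.34):
  B = 138.5·ln(48.34 − 10) − 305.0 = 138.5·ln 38.34 − 305.0 = 138.5·3.6465 − 305.0 = 200.039.
At 5832 K (t = 58.32):
  B = 138.5·ln(58.32 − 10) − 305.0 = 138.5·ln 48.32 − 305.0 = 138.5·3.8778 − 305.0 = 232.082.
Gain = 232.082 / 200.039 = 1.1602 → 1.160.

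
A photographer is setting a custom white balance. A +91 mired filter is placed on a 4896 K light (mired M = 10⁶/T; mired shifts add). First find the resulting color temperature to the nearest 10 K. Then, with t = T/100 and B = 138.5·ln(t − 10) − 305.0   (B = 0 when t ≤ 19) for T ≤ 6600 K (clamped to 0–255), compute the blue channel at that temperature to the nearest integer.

135

M_in = 10⁶/4896 = 204.25; M_out = 204.25 + (+91) = 295.25.
T_out = 10⁶/295.25 = 3387.0 K → 3390 K; t = 33.9.
B = 138.5·ln(33.9 − 10) − 305.0 = 138.5·ln 23.9 − 305.0 = 138.5·3.1739 − 305.0 = 134.582.
Rounded: 135.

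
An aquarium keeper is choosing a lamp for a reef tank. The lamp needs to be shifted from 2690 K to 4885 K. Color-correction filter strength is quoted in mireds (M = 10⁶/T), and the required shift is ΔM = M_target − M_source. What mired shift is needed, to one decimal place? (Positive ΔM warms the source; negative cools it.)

M_source = 10⁶/2690 = 371.747; M_target = 10⁶/4885 = 204.708.
ΔM = 204.708 − 371.747 = -167.039 → -167.0 mireds, a cooling shift.

-167.0 mireds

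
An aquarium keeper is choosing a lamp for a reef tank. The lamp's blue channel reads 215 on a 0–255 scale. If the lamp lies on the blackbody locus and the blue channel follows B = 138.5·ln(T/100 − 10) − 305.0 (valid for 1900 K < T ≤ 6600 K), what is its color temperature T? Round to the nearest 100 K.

ln(t − 10) = (215 + 305.0) / 138.5 = 3.7545.
t − 10 = e^3.7545 = 42.713, so t = 52.713.
T = 100·t = 5271 K → 5300 K to the nearest 100 K.

5300 K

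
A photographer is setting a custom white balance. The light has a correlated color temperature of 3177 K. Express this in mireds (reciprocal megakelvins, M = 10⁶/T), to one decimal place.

314.8 mireds

M = 10⁶ / 3177 = 314.762 → 314.8 mireds.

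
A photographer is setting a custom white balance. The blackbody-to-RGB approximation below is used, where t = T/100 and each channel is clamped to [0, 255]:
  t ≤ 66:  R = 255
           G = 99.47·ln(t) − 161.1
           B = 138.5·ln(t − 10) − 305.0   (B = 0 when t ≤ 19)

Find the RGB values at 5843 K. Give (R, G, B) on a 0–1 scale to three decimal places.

(1.000, 0.955, 0.911)

t = 5843/100 = 58.43; the t ≤ 66 branch applies.
R = 255 by definition for t ≤ 66.
G = 99.47·ln 58.43 − 161.1 = 99.47·4.0678 − 161.1 = 243.527.
B = 138.5·ln(58.43 − 10) − 305.0 = 138.5·ln 48.43 − 305.0 = 138.5·3.8801 − 305.0 = 232.397.
Dividing each by 255: (1.0000, 0.9550, 0.9114) → (1.000, 0.955, 0.911).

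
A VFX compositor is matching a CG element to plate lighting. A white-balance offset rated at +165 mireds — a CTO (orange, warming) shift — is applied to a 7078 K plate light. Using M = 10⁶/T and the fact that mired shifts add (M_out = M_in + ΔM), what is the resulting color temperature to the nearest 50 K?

M_in = 10⁶/7078 = 141.28 mireds.
M_out = 141.28 + (+165) = 306.28 mireds.
T_out = 10⁶/306.28 = 3265.0 K → 3250 K.

3250 K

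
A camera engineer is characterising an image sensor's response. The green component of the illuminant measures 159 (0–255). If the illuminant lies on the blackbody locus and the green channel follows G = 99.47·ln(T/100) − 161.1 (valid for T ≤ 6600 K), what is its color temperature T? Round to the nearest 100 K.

ln t = (159 + 161.1) / 99.47 = 3.2181.
t = e^3.2181 = 24.980.
T = 100·t = 2498 K → 2500 K to the nearest 100 K.

2500 K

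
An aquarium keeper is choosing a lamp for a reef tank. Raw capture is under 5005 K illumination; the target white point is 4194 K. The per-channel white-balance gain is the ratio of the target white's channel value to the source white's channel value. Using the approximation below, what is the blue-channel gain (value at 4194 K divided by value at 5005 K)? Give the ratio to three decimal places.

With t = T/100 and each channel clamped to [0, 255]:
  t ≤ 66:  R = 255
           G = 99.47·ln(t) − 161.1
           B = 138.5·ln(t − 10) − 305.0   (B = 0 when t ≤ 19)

At 5005 K (t = 50.05):
  B = 138.5·ln(50.05 − 10) − 305.0 = 138.5·ln 40.05 − 305.0 = 138.5·3.6901 − 305.0 = 206.083.
At 4194 K (t = 41.94):
  B = 138.5·ln(41.94 − 10) − 305.0 = 138.5·ln 31.94 − 305.0 = 138.5·3.4639 − 305.0 = 174.744.
Gain = 174.744 / 206.083 = 0.8479 → 0.848.

0.848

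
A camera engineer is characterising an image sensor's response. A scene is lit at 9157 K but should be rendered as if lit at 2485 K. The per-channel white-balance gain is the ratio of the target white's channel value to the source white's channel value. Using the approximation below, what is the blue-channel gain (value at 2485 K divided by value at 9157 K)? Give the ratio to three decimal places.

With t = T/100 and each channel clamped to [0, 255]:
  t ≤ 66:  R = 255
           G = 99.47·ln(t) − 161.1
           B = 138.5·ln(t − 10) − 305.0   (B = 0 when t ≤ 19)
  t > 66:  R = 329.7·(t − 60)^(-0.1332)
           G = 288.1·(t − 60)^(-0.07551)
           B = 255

0.269

At 9157 K (t = 91.57):
  B = 255 by definition for t > 66.
At 2485 K (t = 24.85):
  B = 138.5·ln(24.85 − 10) − 305.0 = 138.5·ln 14.85 − 305.0 = 138.5·2.6980 − 305.0 = 68.673.
Gain = 68.673 / 255.000 = 0.2693 → 0.269.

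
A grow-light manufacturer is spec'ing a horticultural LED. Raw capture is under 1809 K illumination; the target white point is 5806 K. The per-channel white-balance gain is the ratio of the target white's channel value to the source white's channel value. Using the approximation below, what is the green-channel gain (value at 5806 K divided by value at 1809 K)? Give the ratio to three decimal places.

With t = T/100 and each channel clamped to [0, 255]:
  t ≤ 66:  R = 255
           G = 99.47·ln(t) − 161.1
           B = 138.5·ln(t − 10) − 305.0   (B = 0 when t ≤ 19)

At 1809 K (t = 18.09):
  G = 99.47·ln 18.09 − 161.1 = 99.47·2.8954 − 161.1 = 126.901.
At 5806 K (t = 58.06):
  G = 99.47·ln 58.06 − 161.1 = 99.47·4.0615 − 161.1 = 242.895.
Gain = 242.895 / 126.901 = 1.9140 → 1.914.

1.914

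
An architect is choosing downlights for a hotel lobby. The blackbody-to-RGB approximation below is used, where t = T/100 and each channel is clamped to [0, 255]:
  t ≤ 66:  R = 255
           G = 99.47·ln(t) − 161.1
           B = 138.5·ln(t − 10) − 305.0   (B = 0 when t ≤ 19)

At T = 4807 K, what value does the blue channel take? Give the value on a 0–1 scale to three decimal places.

t = 4807/100 = 48.07; the t ≤ 66 branch applies.
B = 138.5·ln(48.07 − 10) − 305.0 = 138.5·ln 38.07 − 305.0 = 138.5·3.6394 − 305.0 = 199.061.
On a 0–1 scale: 199.061/255 = 0.7806 → 0.781.

0.781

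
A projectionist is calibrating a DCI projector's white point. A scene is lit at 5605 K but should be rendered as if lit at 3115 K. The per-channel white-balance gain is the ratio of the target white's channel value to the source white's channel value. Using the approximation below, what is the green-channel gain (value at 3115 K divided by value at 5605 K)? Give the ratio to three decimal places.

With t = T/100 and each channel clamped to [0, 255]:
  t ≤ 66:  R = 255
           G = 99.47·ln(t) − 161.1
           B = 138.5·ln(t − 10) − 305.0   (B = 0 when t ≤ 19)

At 5605 K (t = 56.05):
  G = 99.47·ln 56.05 − 161.1 = 99.47·4.0262 − 161.1 = 239.391.
At 3115 K (t = 31.15):
  G = 99.47·ln 31.15 − 161.1 = 99.47·3.4388 − 161.1 = 180.959.
Gain = 180.959 / 239.391 = 0.7559 → 0.756.

0.756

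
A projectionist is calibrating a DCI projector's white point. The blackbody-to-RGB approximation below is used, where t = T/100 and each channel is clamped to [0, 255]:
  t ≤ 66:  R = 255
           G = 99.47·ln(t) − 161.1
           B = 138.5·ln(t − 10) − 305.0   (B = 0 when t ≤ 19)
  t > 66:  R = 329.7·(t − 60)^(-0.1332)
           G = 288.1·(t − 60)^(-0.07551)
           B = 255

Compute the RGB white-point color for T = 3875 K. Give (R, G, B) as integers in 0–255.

(255, 203, 160)

t = 3875/100 = 38.75; the t ≤ 66 branch applies.
R = 255 by definition for t ≤ 66.
G = 99.47·ln 38.75 − 161.1 = 99.47·3.6571 − 161.1 = 202.675.
B = 138.5·ln(38.75 − 10) − 305.0 = 138.5·ln 28.75 − 305.0 = 138.5·3.3586 − 305.0 = 160.171.
Rounded: (255, 203, 160).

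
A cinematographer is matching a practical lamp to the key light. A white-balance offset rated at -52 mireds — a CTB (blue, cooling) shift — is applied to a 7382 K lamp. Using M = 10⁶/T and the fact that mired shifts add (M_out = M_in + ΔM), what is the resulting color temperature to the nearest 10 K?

M_in = 10⁶/7382 = 135.46 mireds.
M_out = 135.46 + (-52) = 83.46 mireds.
T_out = 10⁶/83.46 = 11981.1 K → 11980 K.

11980 K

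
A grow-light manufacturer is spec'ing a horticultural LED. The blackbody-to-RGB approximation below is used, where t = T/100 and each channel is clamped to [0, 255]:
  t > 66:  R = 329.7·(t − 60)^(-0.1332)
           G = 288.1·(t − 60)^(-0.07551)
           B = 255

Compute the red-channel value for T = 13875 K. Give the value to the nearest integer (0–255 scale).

184

t = 13875/100 = 138.75; the t > 66 branch applies.
R = 329.7·(138.75 − 60)^(-0.1332) = 329.7·78.75^(-0.1332) = 329.7·0.55901 = 184.306.
Rounded: 184.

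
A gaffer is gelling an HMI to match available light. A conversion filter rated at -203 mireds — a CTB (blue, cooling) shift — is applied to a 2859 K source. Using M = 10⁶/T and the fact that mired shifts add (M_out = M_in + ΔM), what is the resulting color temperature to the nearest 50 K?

M_in = 10⁶/2859 = 349.77 mireds.
M_out = 349.77 + (-203) = 146.77 mireds.
T_out = 10⁶/146.77 = 6813.3 K → 6800 K.

6800 K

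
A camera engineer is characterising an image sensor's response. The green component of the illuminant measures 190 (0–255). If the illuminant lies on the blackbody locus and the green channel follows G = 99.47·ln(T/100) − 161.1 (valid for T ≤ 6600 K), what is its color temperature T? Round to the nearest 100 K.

3400 K

ln t = (190 + 161.1) / 99.47 = 3.5297.
t = e^3.5297 = 34.114.
T = 100·t = 3411 K → 3400 K to the nearest 100 K.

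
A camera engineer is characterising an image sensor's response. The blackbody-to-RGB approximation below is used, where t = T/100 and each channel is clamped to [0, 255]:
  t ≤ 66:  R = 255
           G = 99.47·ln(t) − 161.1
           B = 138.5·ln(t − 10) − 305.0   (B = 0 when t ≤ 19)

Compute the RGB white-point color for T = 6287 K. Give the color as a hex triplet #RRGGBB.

#FFFBF5

t = 6287/100 = 62.87; the t ≤ 66 branch applies.
R = 255 by definition for t ≤ 66.
G = 99.47·ln 62.87 − 161.1 = 99.47·4.1411 − 161.1 = 250.812.
B = 138.5·ln(62.87 − 10) − 305.0 = 138.5·ln 52.87 − 305.0 = 138.5·3.9678 − 305.0 = 244.545.
Rounded: (255, 251, 245).
In hex: #FFFBF5.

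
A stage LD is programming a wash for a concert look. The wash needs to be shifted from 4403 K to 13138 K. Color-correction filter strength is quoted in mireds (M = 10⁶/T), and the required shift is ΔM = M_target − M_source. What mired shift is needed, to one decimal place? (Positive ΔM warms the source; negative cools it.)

-151.0 mireds

M_source = 10⁶/4403 = 227.118; M_target = 10⁶/13138 = 76.115.
ΔM = 76.115 − 227.118 = -151.003 → -151.0 mireds, a cooling shift.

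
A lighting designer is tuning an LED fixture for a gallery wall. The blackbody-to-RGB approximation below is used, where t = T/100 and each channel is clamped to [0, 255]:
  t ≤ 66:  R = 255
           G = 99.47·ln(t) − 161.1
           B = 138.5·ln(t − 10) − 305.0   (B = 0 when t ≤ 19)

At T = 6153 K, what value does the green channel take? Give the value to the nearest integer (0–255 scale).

249

t = 6153/100 = 61.53; the t ≤ 66 branch applies.
G = 99.47·ln 61.53 − 161.1 = 99.47·4.1195 − 161.1 = 248.669.
Rounded: 249.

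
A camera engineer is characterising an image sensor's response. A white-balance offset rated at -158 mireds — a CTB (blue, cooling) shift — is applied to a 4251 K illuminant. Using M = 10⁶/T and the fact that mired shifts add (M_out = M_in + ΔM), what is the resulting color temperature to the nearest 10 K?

12950 K

M_in = 10⁶/4251 = 235.24 mireds.
M_out = 235.24 + (-158) = 77.24 mireds.
T_out = 10⁶/77.24 = 12946.9 K → 12950 K.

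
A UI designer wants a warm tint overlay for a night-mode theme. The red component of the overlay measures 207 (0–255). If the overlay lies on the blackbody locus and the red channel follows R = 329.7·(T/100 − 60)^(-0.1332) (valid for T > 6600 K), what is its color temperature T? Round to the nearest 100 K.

(t − 60)^(-0.1332) = 207/329.7 = 0.62784.
t − 60 = 0.62784^(1/-0.1332) = 0.62784^(-7.508) = 32.933, so t = 92.933.
T = 100·t = 9293 K → 9300 K to the nearest 100 K.

9300 K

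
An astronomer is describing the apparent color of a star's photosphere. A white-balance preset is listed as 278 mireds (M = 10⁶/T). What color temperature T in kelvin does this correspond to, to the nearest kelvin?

T = 10⁶ / 278 = 3597.12 K → 3597 K.

3597 K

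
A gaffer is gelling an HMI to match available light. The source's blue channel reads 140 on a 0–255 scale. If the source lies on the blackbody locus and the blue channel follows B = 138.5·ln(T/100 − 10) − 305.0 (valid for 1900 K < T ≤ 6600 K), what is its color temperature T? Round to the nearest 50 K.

3500 K

ln(t − 10) = (140 + 305.0) / 138.5 = 3.2130.
t − 10 = e^3.2130 = 24.853, so t = 34.853.
T = 100·t = 3485 K → 3500 K to the nearest 50 K.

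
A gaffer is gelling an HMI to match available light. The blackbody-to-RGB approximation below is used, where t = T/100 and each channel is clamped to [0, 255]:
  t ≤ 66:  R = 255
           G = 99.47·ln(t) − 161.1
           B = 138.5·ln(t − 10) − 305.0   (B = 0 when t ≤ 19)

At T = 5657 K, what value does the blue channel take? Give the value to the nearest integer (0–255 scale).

t = 5657/100 = 56.57; the t ≤ 66 branch applies.
B = 138.5·ln(56.57 − 10) − 305.0 = 138.5·ln 46.57 − 305.0 = 138.5·3.8410 − 305.0 = 226.972.
Rounded: 227.

227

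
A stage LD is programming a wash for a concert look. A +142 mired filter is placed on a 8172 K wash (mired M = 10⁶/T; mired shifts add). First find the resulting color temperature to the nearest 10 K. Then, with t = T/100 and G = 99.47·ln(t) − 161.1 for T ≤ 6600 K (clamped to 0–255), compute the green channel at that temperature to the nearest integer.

M_in = 10⁶/8172 = 122.37; M_out = 122.37 + (+142) = 264.37.
T_out = 10⁶/264.37 = 3782.6 K → 3780 K; t = 37.8.
G = 99.47·ln 37.8 − 161.1 = 99.47·3.6323 − 161.1 = 200.206.
Rounded: 200.

200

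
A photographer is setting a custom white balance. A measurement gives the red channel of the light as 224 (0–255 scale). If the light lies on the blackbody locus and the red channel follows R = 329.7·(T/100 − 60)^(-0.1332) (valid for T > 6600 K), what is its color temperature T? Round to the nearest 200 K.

7800 K

(t − 60)^(-0.1332) = 224/329.7 = 0.67941.
t − 60 = 0.67941^(1/-0.1332) = 0.67941^(-7.508) = 18.209, so t = 78.209.
T = 100·t = 7821 K → 7800 K to the nearest 200 K.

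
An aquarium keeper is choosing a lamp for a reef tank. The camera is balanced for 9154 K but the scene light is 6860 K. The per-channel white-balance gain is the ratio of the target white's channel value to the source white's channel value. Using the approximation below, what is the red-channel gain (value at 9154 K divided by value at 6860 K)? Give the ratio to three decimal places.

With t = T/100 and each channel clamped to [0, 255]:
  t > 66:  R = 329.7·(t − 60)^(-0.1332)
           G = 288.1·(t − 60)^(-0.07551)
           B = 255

At 6860 K (t = 68.6):
  R = 329.7·(68.6 − 60)^(-0.1332) = 329.7·8.6^(-0.1332) = 329.7·0.75080 = 247.539.
At 9154 K (t = 91.54):
  R = 329.7·(91.54 − 60)^(-0.1332) = 329.7·31.54^(-0.1332) = 329.7·0.63147 = 208.195.
Gain = 208.195 / 247.539 = 0.8411 → 0.841.

0.841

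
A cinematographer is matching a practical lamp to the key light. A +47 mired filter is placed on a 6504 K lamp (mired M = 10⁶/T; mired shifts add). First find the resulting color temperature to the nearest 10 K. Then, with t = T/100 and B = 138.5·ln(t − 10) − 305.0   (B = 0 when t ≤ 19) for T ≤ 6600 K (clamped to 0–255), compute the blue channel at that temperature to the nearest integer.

M_in = 10⁶/6504 = 153.75; M_out = 153.75 + (+47) = 200.75.
T_out = 10⁶/200.75 = 4981.3 K → 4980 K; t = 49.8.
B = 138.5·ln(49.8 − 10) − 305.0 = 138.5·ln 39.8 − 305.0 = 138.5·3.6839 − 305.0 = 205.216.
Rounded: 205.

205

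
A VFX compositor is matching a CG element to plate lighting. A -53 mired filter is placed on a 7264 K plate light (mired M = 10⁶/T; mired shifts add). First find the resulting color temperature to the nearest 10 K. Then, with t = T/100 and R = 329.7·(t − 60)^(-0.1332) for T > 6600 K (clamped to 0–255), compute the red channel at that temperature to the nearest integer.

192

M_in = 10⁶/7264 = 137.67; M_out = 137.67 + (-53) = 84.67.
T_out = 10⁶/84.67 = 11811.2 K → 11810 K; t = 118.1.
R = 329.7·(118.1 − 60)^(-0.1332) = 329.7·58.1^(-0.1332) = 329.7·0.58212 = 191.925.
Rounded: 192.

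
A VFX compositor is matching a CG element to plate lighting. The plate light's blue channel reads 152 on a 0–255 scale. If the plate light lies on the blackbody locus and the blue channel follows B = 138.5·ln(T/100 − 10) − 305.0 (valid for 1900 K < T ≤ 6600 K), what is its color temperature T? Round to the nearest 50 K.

ln(t − 10) = (152 + 305.0) / 138.5 = 3.2996.
t − 10 = e^3.2996 = 27.103, so t = 37.103.
T = 100·t = 3710 K → 3700 K to the nearest 50 K.

3700 K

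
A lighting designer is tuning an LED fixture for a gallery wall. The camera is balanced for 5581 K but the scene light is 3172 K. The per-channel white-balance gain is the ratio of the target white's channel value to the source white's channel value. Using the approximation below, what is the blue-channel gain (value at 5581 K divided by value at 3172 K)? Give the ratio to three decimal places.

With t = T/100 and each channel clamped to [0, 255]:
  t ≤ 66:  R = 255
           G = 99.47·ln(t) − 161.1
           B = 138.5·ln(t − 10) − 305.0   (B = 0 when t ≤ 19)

1.852

At 3172 K (t = 31.72):
  B = 138.5·ln(31.72 − 10) − 305.0 = 138.5·ln 21.72 − 305.0 = 138.5·3.0782 − 305.0 = 121.335.
At 5581 K (t = 55.81):
  B = 138.5·ln(55.81 − 10) − 305.0 = 138.5·ln 45.81 − 305.0 = 138.5·3.8245 − 305.0 = 224.694.
Gain = 224.694 / 121.335 = 1.8518 → 1.852.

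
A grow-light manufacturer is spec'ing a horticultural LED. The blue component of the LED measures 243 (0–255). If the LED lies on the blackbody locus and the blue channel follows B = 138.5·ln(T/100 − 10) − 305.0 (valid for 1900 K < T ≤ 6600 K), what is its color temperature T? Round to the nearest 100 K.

6200 K

ln(t − 10) = (243 + 305.0) / 138.5 = 3.9567.
t − 10 = e^3.9567 = 52.283, so t = 62.283.
T = 100·t = 6228 K → 6200 K to the nearest 100 K.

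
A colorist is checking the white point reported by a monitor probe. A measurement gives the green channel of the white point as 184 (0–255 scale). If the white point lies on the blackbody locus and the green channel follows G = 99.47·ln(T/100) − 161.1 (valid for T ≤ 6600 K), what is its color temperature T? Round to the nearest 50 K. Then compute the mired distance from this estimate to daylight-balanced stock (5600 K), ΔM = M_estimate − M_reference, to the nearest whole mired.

ln t = (184 + 161.1) / 99.47 = 3.4694.
t = e^3.4694 = 32.117.
T = 100·t = 3212 K → 3200 K to the nearest 50 K.
M_estimate = 10⁶/3200 = 312.50; M_reference = 10⁶/5600 = 178.57.
ΔM = 312.50 − 178.57 = 133.93 → +134 mireds.

+134 mireds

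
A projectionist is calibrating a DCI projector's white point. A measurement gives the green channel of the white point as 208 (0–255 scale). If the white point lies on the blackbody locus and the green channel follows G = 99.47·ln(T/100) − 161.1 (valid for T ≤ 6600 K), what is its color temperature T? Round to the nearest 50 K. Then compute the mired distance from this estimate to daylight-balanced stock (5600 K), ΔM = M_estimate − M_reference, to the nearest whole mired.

ln t = (208 + 161.1) / 99.47 = 3.7107.
t = e^3.7107 = 40.881.
T = 100·t = 4088 K → 4100 K to the nearest 50 K.
M_estimate = 10⁶/4100 = 243.90; M_reference = 10⁶/5600 = 178.57.
ΔM = 243.90 − 178.57 = 65.33 → +65 mireds.

+65 mireds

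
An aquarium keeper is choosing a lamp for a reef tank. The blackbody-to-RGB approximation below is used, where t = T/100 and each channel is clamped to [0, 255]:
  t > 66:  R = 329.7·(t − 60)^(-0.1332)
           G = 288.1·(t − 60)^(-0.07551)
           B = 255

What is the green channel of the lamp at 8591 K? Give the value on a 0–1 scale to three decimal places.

t = 8591/100 = 85.91; the t > 66 branch applies.
G = 288.1·(85.91 − 60)^(-0.07551) = 288.1·25.91^(-0.07551) = 288.1·0.78211 = 225.327.
On a 0–1 scale: 225.327/255 = 0.8836 → 0.884.

0.884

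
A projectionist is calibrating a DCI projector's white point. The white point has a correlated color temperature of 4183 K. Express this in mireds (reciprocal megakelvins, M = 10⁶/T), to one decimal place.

239.1 mireds

M = 10⁶ / 4183 = 239.063 → 239.1 mireds.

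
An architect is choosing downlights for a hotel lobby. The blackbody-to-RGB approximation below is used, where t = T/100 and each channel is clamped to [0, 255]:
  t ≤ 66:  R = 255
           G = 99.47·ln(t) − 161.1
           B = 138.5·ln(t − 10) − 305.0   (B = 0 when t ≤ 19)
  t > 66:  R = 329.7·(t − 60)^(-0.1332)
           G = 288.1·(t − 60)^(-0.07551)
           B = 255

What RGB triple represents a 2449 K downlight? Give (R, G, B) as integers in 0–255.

(255, 157, 65)

t = 2449/100 = 24.49; the t ≤ 66 branch applies.
R = 255 by definition for t ≤ 66.
G = 99.47·ln 24.49 − 161.1 = 99.47·3.1983 − 161.1 = 157.031.
B = 138.5·ln(24.49 − 10) − 305.0 = 138.5·ln 14.49 − 305.0 = 138.5·2.6735 − 305.0 = 65.274.
Rounded: (255, 157, 65).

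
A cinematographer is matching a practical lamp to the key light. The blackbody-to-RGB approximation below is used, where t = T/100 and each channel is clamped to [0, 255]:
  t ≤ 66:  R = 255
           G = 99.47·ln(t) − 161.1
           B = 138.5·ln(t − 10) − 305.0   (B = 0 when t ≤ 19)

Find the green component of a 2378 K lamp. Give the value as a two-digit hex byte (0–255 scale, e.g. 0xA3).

t = 2378/100 = 23.78; the t ≤ 66 branch applies.
G = 99.47·ln 23.78 − 161.1 = 99.47·3.1688 − 161.1 = 154.105.
Rounded: 154; in hex, 0x9A.

0x9A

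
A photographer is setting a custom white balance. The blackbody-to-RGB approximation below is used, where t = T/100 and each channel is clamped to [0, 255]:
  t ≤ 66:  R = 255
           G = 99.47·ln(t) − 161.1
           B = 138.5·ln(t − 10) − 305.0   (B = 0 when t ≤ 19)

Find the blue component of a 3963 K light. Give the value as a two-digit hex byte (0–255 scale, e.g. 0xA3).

0xA4

t = 3963/100 = 39.63; the t ≤ 66 branch applies.
B = 138.5·ln(39.63 − 10) − 305.0 = 138.5·ln 29.63 − 305.0 = 138.5·3.3888 − 305.0 = 164.347.
Rounded: 164; in hex, 0xA4.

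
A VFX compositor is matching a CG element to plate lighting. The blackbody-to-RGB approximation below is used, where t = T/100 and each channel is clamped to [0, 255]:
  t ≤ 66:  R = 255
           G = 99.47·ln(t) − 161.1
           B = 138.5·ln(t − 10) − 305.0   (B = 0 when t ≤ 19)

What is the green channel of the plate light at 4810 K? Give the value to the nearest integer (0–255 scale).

224

t = 4810/100 = 48.1; the t ≤ 66 branch applies.
G = 99.47·ln 48.1 − 161.1 = 99.47·3.8733 − 161.1 = 224.175.
Rounded: 224.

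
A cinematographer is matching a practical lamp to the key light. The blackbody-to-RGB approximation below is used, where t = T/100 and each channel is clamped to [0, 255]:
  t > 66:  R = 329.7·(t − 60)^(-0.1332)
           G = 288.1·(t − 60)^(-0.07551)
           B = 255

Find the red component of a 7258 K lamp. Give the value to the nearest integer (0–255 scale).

235

t = 7258/100 = 72.58; the t > 66 branch applies.
R = 329.7·(72.58 − 60)^(-0.1332) = 329.7·12.58^(-0.1332) = 329.7·0.71371 = 235.311.
Rounded: 235.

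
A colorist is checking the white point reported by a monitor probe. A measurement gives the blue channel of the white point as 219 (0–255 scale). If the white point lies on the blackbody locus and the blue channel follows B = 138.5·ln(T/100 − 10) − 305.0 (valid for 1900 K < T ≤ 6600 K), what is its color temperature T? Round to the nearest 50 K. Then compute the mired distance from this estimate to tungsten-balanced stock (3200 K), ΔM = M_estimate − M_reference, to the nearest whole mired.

ln(t − 10) = (219 + 305.0) / 138.5 = 3.7834.
t − 10 = e^3.7834 = 43.965, so t = 53.965.
T = 100·t = 5396 K → 5400 K to the nearest 50 K.
M_estimate = 10⁶/5400 = 185.19; M_reference = 10⁶/3200 = 312.50.
ΔM = 185.19 − 312.50 = -127.31 → -127 mireds.

-127 mireds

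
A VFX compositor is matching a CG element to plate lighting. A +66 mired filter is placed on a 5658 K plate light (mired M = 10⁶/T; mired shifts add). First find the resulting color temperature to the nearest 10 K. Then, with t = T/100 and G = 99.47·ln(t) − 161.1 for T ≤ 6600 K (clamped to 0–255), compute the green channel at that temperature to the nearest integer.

M_in = 10⁶/5658 = 176.74; M_out = 176.74 + (+66) = 242.74.
T_out = 10⁶/242.74 = 4119.6 K → 4120 K; t = 41.2.
G = 99.47·ln 41.2 − 161.1 = 99.47·3.7184 − 161.1 = 208.773.
Rounded: 209.

209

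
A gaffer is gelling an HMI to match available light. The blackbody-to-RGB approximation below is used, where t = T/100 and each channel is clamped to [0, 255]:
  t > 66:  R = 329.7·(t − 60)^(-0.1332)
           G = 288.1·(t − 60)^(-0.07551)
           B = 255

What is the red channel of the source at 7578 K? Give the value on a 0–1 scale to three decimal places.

0.895

t = 7578/100 = 75.78; the t > 66 branch applies.
R = 329.7·(75.78 − 60)^(-0.1332) = 329.7·15.78^(-0.1332) = 329.7·0.69249 = 228.313.
On a 0–1 scale: 228.313/255 = 0.8953 → 0.895.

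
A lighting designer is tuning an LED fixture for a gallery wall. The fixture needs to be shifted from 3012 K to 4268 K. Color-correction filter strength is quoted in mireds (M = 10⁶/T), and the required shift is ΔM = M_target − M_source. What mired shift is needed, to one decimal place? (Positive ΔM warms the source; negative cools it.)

M_source = 10⁶/3012 = 332.005; M_target = 10⁶/4268 = 234.302.
ΔM = 234.302 − 332.005 = -97.704 → -97.7 mireds, a cooling shift.

-97.7 mireds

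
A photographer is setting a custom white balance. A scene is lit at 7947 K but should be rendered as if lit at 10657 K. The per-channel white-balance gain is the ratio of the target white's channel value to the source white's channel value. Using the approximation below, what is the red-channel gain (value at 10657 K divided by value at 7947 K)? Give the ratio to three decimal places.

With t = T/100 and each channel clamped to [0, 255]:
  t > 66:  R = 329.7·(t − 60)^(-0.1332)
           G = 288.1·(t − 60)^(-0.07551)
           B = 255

At 7947 K (t = 79.47):
  R = 329.7·(79.47 − 60)^(-0.1332) = 329.7·19.47^(-0.1332) = 329.7·0.67337 = 222.011.
At 10657 K (t = 106.57):
  R = 329.7·(106.57 − 60)^(-0.1332) = 329.7·46.57^(-0.1332) = 329.7·0.59953 = 197.664.
Gain = 197.664 / 222.011 = 0.8903 → 0.890.

0.890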